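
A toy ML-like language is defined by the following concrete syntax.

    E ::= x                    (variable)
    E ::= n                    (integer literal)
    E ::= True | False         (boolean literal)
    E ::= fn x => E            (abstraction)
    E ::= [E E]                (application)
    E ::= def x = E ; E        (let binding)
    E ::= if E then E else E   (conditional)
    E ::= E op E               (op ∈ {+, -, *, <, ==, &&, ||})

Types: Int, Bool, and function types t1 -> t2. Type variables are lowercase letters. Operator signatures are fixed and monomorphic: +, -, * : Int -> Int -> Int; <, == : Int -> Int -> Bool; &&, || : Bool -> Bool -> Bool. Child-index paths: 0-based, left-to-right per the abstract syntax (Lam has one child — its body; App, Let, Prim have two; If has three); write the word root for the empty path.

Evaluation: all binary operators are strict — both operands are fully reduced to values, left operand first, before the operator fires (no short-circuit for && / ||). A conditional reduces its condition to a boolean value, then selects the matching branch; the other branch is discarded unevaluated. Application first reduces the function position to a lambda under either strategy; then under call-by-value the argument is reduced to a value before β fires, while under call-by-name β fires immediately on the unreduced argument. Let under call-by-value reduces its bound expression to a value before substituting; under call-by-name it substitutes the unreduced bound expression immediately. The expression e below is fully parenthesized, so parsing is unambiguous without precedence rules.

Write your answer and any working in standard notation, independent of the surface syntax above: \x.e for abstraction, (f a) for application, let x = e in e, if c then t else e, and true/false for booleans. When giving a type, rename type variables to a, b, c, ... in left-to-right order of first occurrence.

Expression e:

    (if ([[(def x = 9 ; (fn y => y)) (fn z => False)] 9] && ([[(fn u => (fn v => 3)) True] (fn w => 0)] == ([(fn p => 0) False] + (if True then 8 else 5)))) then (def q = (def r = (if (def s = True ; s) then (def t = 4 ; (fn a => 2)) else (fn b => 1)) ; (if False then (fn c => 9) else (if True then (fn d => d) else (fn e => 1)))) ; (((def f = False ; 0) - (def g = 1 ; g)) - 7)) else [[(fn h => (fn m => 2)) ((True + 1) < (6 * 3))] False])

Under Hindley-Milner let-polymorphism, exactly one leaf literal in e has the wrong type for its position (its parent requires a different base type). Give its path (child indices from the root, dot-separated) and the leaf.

Trace:
let x : Int
y : a
\y._ : a -> a
\z._ : b -> Bool
  unify a -> a ~ (b -> Bool) -> c
  unify a ~ b -> Bool
  unify b -> Bool ~ c
_ _ : b -> Bool
  unify b -> Bool ~ Int -> d
  unify b ~ Int
  unify Bool ~ d
_ _ : Bool
  unify Bool ~ Bool
\v._ : f -> Int
\u._ : e -> f -> Int
  unify e -> f -> Int ~ Bool -> g
  unify e ~ Bool
  unify f -> Int ~ g
_ _ : f -> Int
\w._ : h -> Int
  unify f -> Int ~ (h -> Int) -> i
  unify f ~ h -> Int
  unify Int ~ i
_ _ : Int
  unify Int ~ Int
\p._ : j -> Int
  unify j -> Int ~ Bool -> k
  unify j ~ Bool
  unify Int ~ k
_ _ : Int
  unify Int ~ Int
  unify Bool ~ Bool
  unify Int ~ Int
  unify Int ~ Int
  unify Int ~ Int
  unify Bool ~ Bool
  unify Bool ~ Bool
let s : Bool
s : Bool
  unify Bool ~ Bool
let t : Int
\a._ : l -> Int
\b._ : m -> Int
  unify l -> Int ~ m -> Int
  unify l ~ m
  unify Int ~ Int
let r : forall. m -> Int
  unify Bool ~ Bool
\c._ : n -> Int
  unify Bool ~ Bool
d : o
\d._ : o -> o
\e._ : p -> Int
  unify o -> o ~ p -> Int
  unify o ~ p
  unify p ~ Int
  unify n -> Int ~ Int -> Int
  unify n ~ Int
  unify Int ~ Int
let q : Int -> Int
let f : Bool
  unify Int ~ Int
let g : Int
g : Int
  unify Int ~ Int
  unify Int ~ Int
  unify Int ~ Int
\m._ : r -> Int
\h._ : q -> r -> Int
  unify Bool ~ Int
  FAIL: mismatch Bool ~ Int

Answer: 2.0.1.0.0 : true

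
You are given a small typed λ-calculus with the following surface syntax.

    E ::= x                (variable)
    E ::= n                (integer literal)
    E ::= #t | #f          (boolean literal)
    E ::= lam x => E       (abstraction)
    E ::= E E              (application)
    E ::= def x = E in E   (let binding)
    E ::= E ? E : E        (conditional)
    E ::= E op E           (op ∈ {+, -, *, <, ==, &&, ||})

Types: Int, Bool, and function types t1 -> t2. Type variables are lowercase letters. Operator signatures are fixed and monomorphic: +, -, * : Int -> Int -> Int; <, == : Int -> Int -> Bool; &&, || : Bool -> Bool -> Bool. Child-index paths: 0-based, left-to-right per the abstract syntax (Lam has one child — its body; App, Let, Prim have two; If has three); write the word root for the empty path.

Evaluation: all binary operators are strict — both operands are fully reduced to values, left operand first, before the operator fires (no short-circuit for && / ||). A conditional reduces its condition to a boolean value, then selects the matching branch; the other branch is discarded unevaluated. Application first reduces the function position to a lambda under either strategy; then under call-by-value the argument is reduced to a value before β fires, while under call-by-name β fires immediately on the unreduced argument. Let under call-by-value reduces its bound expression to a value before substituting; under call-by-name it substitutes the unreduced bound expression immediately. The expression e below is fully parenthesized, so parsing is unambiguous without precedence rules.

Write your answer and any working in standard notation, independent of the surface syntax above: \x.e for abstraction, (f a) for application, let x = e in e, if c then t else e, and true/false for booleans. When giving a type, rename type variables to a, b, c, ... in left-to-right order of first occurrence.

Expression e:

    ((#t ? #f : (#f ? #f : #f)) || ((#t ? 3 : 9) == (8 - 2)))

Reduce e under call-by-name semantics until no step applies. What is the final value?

Answer: false

Trace:
step 0: ((if true then false else (if false then false else false)) || ((if true then 3 else 9) == (8 - 2)))
step 1: [if@0] (false || ((if true then 3 else 9) == (8 - 2)))
step 2: [if@1.0] (false || (3 == (8 - 2)))
step 3: [delta@1.1] (false || (3 == 6))
step 4: [delta@1] (false || false)
step 5: [delta@root] false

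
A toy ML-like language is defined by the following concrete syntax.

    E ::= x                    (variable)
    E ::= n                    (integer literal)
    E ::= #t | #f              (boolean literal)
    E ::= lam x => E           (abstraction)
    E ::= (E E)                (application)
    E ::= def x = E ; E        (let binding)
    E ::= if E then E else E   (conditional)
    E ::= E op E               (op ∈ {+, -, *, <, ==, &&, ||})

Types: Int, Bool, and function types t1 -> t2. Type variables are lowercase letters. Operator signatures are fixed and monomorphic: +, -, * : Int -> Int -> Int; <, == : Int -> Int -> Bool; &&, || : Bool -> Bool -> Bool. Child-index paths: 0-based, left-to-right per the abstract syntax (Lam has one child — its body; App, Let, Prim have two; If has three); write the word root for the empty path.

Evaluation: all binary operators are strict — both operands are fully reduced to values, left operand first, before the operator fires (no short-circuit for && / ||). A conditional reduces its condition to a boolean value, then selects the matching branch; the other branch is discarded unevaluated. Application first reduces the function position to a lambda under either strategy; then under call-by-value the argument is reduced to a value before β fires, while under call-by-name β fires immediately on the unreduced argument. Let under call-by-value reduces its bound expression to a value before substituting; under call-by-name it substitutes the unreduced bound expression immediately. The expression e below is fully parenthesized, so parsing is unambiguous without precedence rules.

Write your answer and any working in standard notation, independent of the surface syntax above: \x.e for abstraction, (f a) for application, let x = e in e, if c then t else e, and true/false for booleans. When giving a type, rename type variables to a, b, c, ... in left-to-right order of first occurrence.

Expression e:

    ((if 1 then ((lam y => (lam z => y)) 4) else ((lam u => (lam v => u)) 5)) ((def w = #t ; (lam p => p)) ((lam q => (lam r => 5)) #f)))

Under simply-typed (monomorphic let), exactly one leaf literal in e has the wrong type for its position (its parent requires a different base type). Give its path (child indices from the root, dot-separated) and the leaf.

Answer: 0.0 : 1

Derivation:
  unify Int ~ Bool
  FAIL: mismatch Int ~ Bool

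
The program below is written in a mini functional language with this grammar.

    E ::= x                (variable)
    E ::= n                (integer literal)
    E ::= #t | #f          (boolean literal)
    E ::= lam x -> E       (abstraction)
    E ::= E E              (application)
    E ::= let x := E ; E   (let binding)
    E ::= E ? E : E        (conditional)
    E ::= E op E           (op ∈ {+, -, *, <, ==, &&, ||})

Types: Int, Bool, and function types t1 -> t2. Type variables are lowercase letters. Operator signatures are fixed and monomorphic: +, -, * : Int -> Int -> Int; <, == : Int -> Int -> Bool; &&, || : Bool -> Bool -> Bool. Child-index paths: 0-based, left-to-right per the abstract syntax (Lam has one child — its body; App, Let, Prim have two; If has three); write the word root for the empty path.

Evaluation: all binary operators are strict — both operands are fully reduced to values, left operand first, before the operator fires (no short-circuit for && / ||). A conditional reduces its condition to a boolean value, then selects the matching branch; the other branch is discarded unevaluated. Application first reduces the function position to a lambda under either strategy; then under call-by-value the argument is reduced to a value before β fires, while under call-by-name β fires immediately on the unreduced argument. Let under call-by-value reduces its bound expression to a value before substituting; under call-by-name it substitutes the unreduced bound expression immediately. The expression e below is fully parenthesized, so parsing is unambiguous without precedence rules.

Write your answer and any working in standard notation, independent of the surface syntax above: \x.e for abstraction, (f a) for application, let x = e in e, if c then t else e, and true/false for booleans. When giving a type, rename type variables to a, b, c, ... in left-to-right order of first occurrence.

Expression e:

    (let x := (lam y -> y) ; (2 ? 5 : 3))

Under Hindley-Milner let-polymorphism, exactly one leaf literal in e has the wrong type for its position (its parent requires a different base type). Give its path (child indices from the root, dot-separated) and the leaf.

Working:
y : a
\y._ : a -> a
let x : forall. a -> a
  unify Int ~ Bool
  FAIL: mismatch Int ~ Bool

Answer: 1.0 : 2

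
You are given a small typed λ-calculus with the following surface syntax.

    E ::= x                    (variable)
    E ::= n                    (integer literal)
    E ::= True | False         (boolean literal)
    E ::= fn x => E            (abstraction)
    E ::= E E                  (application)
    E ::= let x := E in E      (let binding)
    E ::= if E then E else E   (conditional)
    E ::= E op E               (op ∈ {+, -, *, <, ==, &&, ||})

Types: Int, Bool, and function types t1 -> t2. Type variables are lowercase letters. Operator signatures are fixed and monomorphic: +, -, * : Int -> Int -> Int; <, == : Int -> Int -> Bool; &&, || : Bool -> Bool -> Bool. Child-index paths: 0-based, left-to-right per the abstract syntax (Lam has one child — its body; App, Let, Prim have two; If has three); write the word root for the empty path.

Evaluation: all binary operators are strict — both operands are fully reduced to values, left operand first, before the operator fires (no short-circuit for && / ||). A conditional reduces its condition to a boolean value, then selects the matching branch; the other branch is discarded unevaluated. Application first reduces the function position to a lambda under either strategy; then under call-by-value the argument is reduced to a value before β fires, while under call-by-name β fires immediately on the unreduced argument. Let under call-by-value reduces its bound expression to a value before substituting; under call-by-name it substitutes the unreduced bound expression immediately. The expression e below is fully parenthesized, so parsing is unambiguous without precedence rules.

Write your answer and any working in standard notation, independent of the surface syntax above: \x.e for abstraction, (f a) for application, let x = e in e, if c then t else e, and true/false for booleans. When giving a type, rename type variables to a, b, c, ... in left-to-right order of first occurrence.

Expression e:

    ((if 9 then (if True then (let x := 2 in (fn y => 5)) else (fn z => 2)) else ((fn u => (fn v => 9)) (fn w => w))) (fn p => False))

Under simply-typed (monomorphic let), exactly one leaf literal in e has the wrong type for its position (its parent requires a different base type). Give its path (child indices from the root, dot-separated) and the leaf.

Answer: 0.0 : 9

Trace:
  unify Int ~ Bool
  FAIL: mismatch Int ~ Bool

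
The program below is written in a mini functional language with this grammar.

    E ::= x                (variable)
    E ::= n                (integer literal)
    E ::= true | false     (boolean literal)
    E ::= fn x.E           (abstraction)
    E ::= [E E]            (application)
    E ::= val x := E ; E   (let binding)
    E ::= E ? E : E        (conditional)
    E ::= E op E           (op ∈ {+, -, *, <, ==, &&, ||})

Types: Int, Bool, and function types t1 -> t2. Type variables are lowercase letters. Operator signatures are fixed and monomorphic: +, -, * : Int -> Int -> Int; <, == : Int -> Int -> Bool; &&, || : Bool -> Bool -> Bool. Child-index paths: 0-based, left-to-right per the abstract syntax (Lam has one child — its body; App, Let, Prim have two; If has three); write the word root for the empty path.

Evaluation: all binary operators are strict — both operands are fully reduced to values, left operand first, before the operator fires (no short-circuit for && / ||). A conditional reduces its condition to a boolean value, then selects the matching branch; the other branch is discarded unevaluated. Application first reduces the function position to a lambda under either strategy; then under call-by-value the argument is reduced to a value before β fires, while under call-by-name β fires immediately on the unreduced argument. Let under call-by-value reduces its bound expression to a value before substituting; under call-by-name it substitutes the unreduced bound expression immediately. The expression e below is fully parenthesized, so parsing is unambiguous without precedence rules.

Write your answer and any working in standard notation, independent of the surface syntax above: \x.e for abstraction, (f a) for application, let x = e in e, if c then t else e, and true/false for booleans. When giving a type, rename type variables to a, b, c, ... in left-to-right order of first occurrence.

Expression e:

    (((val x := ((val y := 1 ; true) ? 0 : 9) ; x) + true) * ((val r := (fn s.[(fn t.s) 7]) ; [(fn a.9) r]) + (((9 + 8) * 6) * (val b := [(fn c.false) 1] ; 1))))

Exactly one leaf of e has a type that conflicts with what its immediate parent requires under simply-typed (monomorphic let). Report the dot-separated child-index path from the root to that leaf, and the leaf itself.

Working:
let y : Int
  unify Bool ~ Bool
  unify Int ~ Int
let x : Int
x : Int
  unify Int ~ Int
  unify Bool ~ Int
  FAIL: mismatch Bool ~ Int

Answer: 0.1 : true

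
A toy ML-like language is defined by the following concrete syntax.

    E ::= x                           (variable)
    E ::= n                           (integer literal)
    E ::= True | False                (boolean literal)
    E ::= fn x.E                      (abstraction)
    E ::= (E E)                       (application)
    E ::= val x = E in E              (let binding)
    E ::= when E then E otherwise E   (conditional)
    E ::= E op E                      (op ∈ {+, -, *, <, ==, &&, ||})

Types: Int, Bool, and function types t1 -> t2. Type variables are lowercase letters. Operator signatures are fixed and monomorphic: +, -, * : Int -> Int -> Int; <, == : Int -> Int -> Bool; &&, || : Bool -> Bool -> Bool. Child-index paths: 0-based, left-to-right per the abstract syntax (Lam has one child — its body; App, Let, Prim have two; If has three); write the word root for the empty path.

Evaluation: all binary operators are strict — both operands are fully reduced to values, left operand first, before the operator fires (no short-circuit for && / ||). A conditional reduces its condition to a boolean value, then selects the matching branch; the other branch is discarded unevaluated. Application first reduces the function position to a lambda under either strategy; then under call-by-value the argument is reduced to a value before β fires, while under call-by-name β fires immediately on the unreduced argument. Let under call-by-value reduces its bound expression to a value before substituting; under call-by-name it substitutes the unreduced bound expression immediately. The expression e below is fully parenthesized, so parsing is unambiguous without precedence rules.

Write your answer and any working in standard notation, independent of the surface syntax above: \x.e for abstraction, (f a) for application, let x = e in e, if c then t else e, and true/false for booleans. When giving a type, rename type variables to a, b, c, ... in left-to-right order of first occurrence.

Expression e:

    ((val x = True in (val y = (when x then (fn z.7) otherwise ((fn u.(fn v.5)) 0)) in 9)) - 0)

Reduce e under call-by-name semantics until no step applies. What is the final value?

Answer: 9

Trace:
step 0: ((let x = true in (let y = (if x then (\z.7) else ((\u.(\v.5)) 0)) in 9)) - 0)
step 1: [let@0] ((let y = (if true then (\z.7) else ((\u.(\v.5)) 0)) in 9) - 0)
step 2: [let@0] (9 - 0)
step 3: [delta@root] 9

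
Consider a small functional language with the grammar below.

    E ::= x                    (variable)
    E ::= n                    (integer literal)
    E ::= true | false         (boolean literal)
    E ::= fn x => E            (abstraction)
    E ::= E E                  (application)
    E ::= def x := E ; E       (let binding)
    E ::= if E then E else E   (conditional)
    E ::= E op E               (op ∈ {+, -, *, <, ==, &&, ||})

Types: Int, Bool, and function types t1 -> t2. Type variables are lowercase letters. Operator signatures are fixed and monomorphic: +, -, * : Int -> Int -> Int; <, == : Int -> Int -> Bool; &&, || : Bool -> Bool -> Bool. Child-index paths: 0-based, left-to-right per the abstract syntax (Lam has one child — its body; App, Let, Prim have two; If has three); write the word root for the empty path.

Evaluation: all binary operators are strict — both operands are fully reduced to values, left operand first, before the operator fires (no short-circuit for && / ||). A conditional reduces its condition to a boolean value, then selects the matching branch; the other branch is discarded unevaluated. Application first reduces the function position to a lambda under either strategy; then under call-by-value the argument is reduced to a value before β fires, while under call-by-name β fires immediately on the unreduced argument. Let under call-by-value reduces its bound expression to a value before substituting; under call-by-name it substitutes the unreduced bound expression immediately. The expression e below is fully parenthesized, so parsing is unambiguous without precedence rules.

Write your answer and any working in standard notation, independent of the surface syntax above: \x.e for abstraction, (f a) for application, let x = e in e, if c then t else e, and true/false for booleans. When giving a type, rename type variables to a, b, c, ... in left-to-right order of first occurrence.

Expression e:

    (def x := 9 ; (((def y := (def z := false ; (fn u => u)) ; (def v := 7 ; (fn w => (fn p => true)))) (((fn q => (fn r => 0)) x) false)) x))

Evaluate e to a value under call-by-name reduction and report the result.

Answer: true

Derivation:
step 0: (let x = 9 in (((let y = (let z = false in (\u.u)) in (let v = 7 in (\w.(\p.true)))) (((\q.(\r.0)) x) false)) x))
step 1: [let@root] (((let y = (let z = false in (\u.u)) in (let v = 7 in (\w.(\p.true)))) (((\q.(\r.0)) 9) false)) 9)
step 2: [let@0.0] (((let v = 7 in (\w.(\p.true))) (((\q.(\r.0)) 9) false)) 9)
step 3: [let@0.0] (((\w.(\p.true)) (((\q.(\r.0)) 9) false)) 9)
step 4: [beta@0] ((\p.true) 9)
step 5: [beta@root] true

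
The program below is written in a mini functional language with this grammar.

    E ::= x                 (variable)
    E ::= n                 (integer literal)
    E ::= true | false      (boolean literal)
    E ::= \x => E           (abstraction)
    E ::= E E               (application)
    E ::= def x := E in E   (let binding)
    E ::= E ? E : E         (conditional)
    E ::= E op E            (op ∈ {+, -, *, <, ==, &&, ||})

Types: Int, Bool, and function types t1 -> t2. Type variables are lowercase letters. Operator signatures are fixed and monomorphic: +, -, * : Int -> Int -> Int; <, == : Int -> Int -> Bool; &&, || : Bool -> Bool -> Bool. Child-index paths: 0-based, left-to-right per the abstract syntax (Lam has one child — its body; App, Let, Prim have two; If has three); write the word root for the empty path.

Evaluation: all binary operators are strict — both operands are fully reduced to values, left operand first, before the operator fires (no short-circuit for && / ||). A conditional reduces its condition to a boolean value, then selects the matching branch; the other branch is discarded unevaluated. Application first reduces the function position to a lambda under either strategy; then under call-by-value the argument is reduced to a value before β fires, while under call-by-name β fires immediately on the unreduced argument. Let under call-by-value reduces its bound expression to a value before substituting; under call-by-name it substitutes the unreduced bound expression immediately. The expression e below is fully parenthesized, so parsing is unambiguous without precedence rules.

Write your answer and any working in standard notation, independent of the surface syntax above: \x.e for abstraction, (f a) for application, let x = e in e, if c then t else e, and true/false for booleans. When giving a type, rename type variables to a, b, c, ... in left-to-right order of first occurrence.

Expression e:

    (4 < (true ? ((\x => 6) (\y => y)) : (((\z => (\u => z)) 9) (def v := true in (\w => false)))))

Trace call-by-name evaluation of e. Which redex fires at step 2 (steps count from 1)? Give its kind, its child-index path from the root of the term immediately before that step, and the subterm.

Answer: beta at 1 : ((\x.6) (\y.y))

Derivation:
step 0: (4 < (if true then ((\x.6) (\y.y)) else (((\z.(\u.z)) 9) (let v = true in (\w.false)))))
step 1: [if@1] (4 < ((\x.6) (\y.y)))
step 2: [beta@1] (4 < 6)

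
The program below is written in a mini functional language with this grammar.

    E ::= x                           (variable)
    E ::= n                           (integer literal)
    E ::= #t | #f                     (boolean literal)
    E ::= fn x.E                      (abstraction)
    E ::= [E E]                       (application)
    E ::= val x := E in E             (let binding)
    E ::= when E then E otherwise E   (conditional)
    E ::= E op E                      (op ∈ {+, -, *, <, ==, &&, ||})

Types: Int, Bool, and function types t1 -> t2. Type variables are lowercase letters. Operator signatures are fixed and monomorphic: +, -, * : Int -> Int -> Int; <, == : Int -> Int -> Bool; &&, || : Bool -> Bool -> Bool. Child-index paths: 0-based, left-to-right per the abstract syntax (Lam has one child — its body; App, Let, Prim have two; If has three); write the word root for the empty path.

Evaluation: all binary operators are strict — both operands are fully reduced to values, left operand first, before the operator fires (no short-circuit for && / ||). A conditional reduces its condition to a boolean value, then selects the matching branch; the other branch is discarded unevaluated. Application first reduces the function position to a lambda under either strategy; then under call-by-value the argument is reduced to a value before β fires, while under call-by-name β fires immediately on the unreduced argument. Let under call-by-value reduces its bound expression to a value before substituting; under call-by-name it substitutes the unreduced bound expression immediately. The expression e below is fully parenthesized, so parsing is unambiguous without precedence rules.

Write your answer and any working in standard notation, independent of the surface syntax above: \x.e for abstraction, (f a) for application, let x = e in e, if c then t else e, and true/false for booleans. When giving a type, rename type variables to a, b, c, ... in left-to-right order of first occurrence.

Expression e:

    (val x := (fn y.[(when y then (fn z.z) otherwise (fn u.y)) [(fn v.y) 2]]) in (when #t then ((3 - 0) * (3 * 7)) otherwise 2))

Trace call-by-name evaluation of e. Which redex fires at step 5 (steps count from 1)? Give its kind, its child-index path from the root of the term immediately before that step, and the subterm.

Answer: delta at root : (3 * 21)

Derivation:
step 0: (let x = (\y.((if y then (\z.z) else (\u.y)) ((\v.y) 2))) in (if true then ((3 - 0) * (3 * 7)) else 2))
step 1: [let@root] (if true then ((3 - 0) * (3 * 7)) else 2)
step 2: [if@root] ((3 - 0) * (3 * 7))
step 3: [delta@0] (3 * (3 * 7))
step 4: [delta@1] (3 * 21)
step 5: [delta@root] 63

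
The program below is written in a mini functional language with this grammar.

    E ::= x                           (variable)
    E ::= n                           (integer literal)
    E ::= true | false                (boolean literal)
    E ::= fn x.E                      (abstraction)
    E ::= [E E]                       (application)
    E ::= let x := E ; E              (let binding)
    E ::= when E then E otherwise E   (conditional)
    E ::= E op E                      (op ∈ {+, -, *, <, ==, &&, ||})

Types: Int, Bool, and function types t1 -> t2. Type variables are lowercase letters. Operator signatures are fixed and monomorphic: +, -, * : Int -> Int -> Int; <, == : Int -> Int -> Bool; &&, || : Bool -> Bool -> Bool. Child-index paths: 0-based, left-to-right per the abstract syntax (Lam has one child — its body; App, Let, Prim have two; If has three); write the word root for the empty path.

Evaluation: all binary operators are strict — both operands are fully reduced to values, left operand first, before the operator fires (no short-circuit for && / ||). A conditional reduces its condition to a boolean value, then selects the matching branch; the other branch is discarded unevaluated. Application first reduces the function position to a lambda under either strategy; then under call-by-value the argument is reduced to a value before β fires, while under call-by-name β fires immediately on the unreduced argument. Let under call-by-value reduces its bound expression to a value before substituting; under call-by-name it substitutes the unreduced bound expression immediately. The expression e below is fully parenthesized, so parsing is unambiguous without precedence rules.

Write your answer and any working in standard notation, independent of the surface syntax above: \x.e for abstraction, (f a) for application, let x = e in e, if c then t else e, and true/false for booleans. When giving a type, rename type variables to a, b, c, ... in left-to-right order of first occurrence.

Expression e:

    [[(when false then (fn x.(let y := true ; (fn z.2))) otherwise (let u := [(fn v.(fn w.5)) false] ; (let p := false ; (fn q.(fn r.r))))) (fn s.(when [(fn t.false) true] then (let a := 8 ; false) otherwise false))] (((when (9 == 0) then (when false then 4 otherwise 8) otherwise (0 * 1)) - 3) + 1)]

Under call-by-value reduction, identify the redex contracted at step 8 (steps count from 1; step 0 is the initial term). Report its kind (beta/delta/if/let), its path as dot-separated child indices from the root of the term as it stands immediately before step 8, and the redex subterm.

Answer: delta at 1.0.0 : (0 * 1)

Trace:
step 0: (((if false then (\x.(let y = true in (\z.2))) else (let u = ((\v.(\w.5)) false) in (let p = false in (\q.(\r.r))))) (\s.(if ((\t.false) true) then (let a = 8 in false) else false))) (((if (9 == 0) then (if false then 4 else 8) else (0 * 1)) - 3) + 1))
step 1: [if@0.0] (((let u = ((\v.(\w.5)) false) in (let p = false in (\q.(\r.r)))) (\s.(if ((\t.false) true) then (let a = 8 in false) else false))) (((if (9 == 0) then (if false then 4 else 8) else (0 * 1)) - 3) + 1))
step 2: [beta@0.0.0] (((let u = (\w.5) in (let p = false in (\q.(\r.r)))) (\s.(if ((\t.false) true) then (let a = 8 in false) else false))) (((if (9 == 0) then (if false then 4 else 8) else (0 * 1)) - 3) + 1))
step 3: [let@0.0] (((let p = false in (\q.(\r.r))) (\s.(if ((\t.false) true) then (let a = 8 in false) else false))) (((if (9 == 0) then (if false then 4 else 8) else (0 * 1)) - 3) + 1))
step 4: [let@0.0] (((\q.(\r.r)) (\s.(if ((\t.false) true) then (let a = 8 in false) else false))) (((if (9 == 0) then (if false then 4 else 8) else (0 * 1)) - 3) + 1))
step 5: [beta@0] ((\r.r) (((if (9 == 0) then (if false then 4 else 8) else (0 * 1)) - 3) + 1))
step 6: [delta@1.0.0.0] ((\r.r) (((if false then (if false then 4 else 8) else (0 * 1)) - 3) + 1))
step 7: [if@1.0.0] ((\r.r) (((0 * 1) - 3) + 1))
step 8: [delta@1.0.0] ((\r.r) ((0 - 3) + 1))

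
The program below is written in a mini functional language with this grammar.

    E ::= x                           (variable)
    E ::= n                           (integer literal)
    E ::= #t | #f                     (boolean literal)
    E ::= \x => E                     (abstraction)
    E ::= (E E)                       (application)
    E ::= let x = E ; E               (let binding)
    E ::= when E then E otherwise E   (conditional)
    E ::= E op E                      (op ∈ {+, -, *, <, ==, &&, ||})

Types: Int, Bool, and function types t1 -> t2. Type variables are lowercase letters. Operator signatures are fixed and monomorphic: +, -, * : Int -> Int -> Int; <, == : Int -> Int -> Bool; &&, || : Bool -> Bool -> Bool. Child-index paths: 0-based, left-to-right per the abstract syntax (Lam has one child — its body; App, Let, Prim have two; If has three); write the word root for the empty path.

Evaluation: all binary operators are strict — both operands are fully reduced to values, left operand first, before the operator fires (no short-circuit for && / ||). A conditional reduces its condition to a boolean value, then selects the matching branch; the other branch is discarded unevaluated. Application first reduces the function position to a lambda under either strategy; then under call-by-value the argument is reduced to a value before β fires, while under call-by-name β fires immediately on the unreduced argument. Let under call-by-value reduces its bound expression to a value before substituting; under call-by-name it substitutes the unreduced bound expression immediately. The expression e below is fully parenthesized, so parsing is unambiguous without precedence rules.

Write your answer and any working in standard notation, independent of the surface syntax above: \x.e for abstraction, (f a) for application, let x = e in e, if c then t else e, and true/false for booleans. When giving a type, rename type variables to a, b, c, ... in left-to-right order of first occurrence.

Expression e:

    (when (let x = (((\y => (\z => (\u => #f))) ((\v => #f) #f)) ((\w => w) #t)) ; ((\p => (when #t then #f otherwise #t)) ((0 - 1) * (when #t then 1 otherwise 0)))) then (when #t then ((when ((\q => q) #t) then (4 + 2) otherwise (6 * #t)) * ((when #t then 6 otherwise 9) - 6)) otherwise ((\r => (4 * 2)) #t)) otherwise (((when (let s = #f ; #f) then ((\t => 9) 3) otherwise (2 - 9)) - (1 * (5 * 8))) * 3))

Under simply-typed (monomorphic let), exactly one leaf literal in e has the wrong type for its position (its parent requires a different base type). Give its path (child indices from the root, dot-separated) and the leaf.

Answer: 1.1.0.2.1 : true

Trace:
\u._ : c -> Bool
\z._ : b -> c -> Bool
\y._ : a -> b -> c -> Bool
\v._ : d -> Bool
  unify d -> Bool ~ Bool -> e
  unify d ~ Bool
  unify Bool ~ e
_ _ : Bool
  unify a -> b -> c -> Bool ~ Bool -> f
  unify a ~ Bool
  unify b -> c -> Bool ~ f
_ _ : b -> c -> Bool
w : g
\w._ : g -> g
  unify g -> g ~ Bool -> h
  unify g ~ Bool
  unify Bool ~ h
_ _ : Bool
  unify b -> c -> Bool ~ Bool -> i
  unify b ~ Bool
  unify c -> Bool ~ i
_ _ : c -> Bool
let x : c -> Bool
  unify Bool ~ Bool
  unify Bool ~ Bool
\p._ : j -> Bool
  unify Int ~ Int
  unify Int ~ Int
  unify Int ~ Int
  unify Bool ~ Bool
  unify Int ~ Int
  unify Int ~ Int
  unify j -> Bool ~ Int -> k
  unify j ~ Int
  unify Bool ~ k
_ _ : Bool
  unify Bool ~ Bool
  unify Bool ~ Bool
q : l
\q._ : l -> l
  unify l -> l ~ Bool -> m
  unify l ~ Bool
  unify Bool ~ m
_ _ : Bool
  unify Bool ~ Bool
  unify Int ~ Int
  unify Int ~ Int
  unify Int ~ Int
  unify Bool ~ Int
  FAIL: mismatch Bool ~ Int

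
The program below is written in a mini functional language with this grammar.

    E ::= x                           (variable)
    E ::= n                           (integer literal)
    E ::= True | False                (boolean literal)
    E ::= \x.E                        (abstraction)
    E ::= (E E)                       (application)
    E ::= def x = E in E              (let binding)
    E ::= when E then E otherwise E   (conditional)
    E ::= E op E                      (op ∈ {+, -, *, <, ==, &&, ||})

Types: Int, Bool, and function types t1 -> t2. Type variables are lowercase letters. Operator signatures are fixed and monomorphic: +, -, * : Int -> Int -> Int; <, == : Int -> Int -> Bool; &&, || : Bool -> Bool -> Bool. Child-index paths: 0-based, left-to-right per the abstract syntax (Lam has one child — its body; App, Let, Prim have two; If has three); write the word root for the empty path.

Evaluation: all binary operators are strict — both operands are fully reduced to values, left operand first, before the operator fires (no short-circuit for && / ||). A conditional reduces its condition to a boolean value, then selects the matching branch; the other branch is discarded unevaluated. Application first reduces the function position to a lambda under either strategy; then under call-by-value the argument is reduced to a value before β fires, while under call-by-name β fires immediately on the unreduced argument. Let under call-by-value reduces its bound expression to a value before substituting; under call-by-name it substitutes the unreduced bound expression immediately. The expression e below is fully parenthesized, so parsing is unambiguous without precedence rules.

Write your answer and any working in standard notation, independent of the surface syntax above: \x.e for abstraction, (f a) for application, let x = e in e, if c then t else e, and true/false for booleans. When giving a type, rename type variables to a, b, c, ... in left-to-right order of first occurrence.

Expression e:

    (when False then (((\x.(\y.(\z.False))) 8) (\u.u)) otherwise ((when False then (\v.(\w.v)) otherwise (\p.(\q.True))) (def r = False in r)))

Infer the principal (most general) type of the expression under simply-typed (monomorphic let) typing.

Trace:
  unify Bool ~ Bool
\z._ : c -> Bool
\y._ : b -> c -> Bool
\x._ : a -> b -> c -> Bool
  unify a -> b -> c -> Bool ~ Int -> d
  unify a ~ Int
  unify b -> c -> Bool ~ d
_ _ : b -> c -> Bool
u : e
\u._ : e -> e
  unify b -> c -> Bool ~ (e -> e) -> f
  unify b ~ e -> e
  unify c -> Bool ~ f
_ _ : c -> Bool
  unify Bool ~ Bool
v : g
\w._ : h -> g
\v._ : g -> h -> g
\q._ : j -> Bool
\p._ : i -> j -> Bool
  unify g -> h -> g ~ i -> j -> Bool
  unify g ~ i
  unify h -> i ~ j -> Bool
  unify h ~ j
  unify i ~ Bool
let r : Bool
r : Bool
  unify Bool -> j -> Bool ~ Bool -> k
  unify Bool ~ Bool
  unify j -> Bool ~ k
_ _ : j -> Bool
  unify c -> Bool ~ j -> Bool
  unify c ~ j
  unify Bool ~ Bool

Answer: a -> Bool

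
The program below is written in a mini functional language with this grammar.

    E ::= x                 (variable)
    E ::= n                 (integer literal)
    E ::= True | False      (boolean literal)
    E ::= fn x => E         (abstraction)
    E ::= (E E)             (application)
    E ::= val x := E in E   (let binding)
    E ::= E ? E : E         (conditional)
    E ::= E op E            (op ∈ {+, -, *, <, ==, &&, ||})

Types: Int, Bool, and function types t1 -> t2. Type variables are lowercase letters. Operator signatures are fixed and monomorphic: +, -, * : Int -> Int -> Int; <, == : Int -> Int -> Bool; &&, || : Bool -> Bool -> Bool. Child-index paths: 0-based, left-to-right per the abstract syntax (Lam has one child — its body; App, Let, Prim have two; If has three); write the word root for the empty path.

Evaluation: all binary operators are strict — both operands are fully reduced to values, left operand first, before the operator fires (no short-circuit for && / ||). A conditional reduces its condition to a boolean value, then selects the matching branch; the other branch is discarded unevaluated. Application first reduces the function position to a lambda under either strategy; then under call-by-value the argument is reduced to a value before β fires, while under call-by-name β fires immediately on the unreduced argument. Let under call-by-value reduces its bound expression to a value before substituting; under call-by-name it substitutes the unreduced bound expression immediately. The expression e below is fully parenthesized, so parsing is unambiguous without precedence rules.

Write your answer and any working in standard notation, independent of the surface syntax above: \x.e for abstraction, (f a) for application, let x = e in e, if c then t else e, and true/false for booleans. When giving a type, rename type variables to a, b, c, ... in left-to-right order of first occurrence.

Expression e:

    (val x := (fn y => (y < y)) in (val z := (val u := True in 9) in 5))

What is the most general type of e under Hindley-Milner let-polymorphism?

Answer: Int

Working:
y : a
  unify a ~ Int
y : Int
  unify Int ~ Int
\y._ : Int -> Bool
let x : Int -> Bool
let u : Bool
let z : Int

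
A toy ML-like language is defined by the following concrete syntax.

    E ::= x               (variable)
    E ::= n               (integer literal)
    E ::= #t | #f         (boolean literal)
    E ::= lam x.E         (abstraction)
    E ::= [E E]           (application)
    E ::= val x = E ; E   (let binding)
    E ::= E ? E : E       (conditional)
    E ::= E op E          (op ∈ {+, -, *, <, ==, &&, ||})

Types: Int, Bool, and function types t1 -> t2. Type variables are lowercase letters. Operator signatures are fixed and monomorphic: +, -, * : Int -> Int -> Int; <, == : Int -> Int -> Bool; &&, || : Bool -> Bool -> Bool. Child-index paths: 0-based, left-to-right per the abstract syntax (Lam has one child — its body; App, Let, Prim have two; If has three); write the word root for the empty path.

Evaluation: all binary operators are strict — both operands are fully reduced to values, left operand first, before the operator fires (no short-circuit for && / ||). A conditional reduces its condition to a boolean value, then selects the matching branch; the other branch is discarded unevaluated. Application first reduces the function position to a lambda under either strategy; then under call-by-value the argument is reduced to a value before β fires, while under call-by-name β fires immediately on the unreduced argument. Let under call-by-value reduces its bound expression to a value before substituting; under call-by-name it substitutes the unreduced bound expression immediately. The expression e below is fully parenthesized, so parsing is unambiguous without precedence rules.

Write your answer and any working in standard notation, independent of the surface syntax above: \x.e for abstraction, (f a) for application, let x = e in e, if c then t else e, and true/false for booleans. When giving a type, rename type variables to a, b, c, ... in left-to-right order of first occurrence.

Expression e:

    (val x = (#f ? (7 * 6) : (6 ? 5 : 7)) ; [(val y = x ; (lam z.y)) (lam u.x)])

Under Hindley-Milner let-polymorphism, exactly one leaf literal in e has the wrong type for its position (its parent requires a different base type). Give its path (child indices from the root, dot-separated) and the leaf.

Answer: 0.2.0 : 6

Trace:
  unify Bool ~ Bool
  unify Int ~ Int
  unify Int ~ Int
  unify Int ~ Bool
  FAIL: mismatch Int ~ Bool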